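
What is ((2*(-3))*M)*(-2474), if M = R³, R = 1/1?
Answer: 14844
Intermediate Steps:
R = 1
M = 1 (M = 1³ = 1)
((2*(-3))*M)*(-2474) = ((2*(-3))*1)*(-2474) = -6*1*(-2474) = -6*(-2474) = 14844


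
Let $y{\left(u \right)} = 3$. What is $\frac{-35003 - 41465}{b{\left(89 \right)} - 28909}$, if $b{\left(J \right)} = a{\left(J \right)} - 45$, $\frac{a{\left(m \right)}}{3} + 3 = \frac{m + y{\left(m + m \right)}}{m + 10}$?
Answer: $\frac{2523444}{955687} \approx 2.6404$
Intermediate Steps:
$a{\left(m \right)} = -9 + \frac{3 \left(3 + m\right)}{10 + m}$ ($a{\left(m \right)} = -9 + 3 \frac{m + 3}{m + 10} = -9 + 3 \frac{3 + m}{10 + m} = -9 + \frac{3 \left(3 + m\right)}{10 + m}$)
$b{\left(J \right)} = -45 + \frac{3 \left(-27 - 2 J\right)}{10 + J}$ ($b{\left(J \right)} = \frac{3 \left(-27 - 2 J\right)}{10 + J} - 45 = -45 + \frac{3 \left(-27 - 2 J\right)}{10 + J}$)
$\frac{-35003 - 41465}{b{\left(89 \right)} - 28909} = \frac{-35003 - 41465}{\frac{3 \left(-177 - 1513\right)}{10 + 89} - 28909} = - \frac{76468}{\frac{3 \left(-177 - 1513\right)}{99} - 28909} = - \frac{76468}{3 \cdot \frac{1}{99} \left(-1690\right) - 28909} = - \frac{76468}{- \frac{1690}{33} - 28909} = - \frac{76468}{- \frac{955687}{33}} = \left(-76468\right) \left(- \frac{33}{955687}\right) = \frac{2523444}{955687}$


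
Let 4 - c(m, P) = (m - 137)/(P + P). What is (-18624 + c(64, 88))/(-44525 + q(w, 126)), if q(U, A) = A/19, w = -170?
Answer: 62263893/148869424 ≈ 0.41824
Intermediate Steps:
c(m, P) = 4 - (-137 + m)/(2*P) (c(m, P) = 4 - (m - 137)/(P + P) = 4 - (-137 + m)/(2*P))
q(U, A) = A/19 (q(U, A) = A*(1/19) = A/19)
(-18624 + c(64, 88))/(-44525 + q(w, 126)) = (-18624 + (½)*(137 - 1*64 + 8*88)/88)/(-44525 + (1/19)*126) = (-18624 + (½)*(1/88)*(137 - 64 + 704))/(-44525 + 126/19) = (-18624 + (½)*(1/88)*777)/(-845849/19) = (-18624 + 777/176)*(-19/845849) = -3277047/176*(-19/845849) = 62263893/148869424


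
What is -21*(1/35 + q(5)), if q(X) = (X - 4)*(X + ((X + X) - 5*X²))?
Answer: 11547/5 ≈ 2309.4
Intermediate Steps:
q(X) = (-4 + X)*(-5*X² + 3*X) (q(X) = (-4 + X)*(X + (2*X - 5*X²)) = (-4 + X)*(X + (-5*X² + 2*X)) = (-4 + X)*(-5*X² + 3*X))
-21*(1/35 + q(5)) = -21*(1/35 + 5*(-12 - 5*5² + 23*5)) = -21*(1/35 + 5*(-12 - 5*25 + 115)) = -21*(1/35 + 5*(-12 - 125 + 115)) = -21*(1/35 + 5*(-22)) = -21*(1/35 - 110) = -21*(-3849/35) = 11547/5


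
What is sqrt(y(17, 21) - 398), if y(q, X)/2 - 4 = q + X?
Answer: I*sqrt(314) ≈ 17.72*I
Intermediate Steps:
y(q, X) = 8 + 2*X + 2*q (y(q, X) = 8 + 2*(q + X) = 8 + 2*(X + q) = 8 + (2*X + 2*q) = 8 + 2*X + 2*q)
sqrt(y(17, 21) - 398) = sqrt((8 + 2*21 + 2*17) - 398) = sqrt((8 + 42 + 34) - 398) = sqrt(84 - 398) = sqrt(-314) = I*sqrt(314)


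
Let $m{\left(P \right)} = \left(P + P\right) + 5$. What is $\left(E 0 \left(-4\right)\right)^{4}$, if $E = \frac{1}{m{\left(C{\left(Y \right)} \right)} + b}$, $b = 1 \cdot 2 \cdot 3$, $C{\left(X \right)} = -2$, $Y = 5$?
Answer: $0$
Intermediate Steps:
$b = 6$ ($b = 2 \cdot 3 = 6$)
$m{\left(P \right)} = 5 + 2 P$ ($m{\left(P \right)} = 2 P + 5 = 5 + 2 P$)
$E = \frac{1}{7}$ ($E = \frac{1}{\left(5 + 2 \left(-2\right)\right) + 6} = \frac{1}{\left(5 - 4\right) + 6} = \frac{1}{1 + 6} = \frac{1}{7} \approx 0.14286$)
$\left(E 0 \left(-4\right)\right)^{4} = \left(\frac{1}{7} \cdot 0 \left(-4\right)\right)^{4} = \left(0 \left(-4\right)\right)^{4} = 0^{4} = 0$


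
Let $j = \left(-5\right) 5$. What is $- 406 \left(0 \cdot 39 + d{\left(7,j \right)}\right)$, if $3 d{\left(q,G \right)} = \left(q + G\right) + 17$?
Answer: $\frac{406}{3} \approx 135.33$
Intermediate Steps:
$j = -25$
$d{\left(q,G \right)} = \frac{17}{3} + \frac{G}{3} + \frac{q}{3}$ ($d{\left(q,G \right)} = \frac{\left(q + G\right) + 17}{3} = \frac{\left(G + q\right) + 17}{3} = \frac{17 + G + q}{3} = \frac{17}{3} + \frac{G}{3} + \frac{q}{3}$)
$- 406 \left(0 \cdot 39 + d{\left(7,j \right)}\right) = - 406 \left(0 \cdot 39 + \left(\frac{17}{3} + \frac{1}{3} \left(-25\right) + \frac{1}{3} \cdot 7\right)\right) = - 406 \left(0 + \left(\frac{17}{3} - \frac{25}{3} + \frac{7}{3}\right)\right) = - 406 \left(0 - \frac{1}{3}\right) = \left(-406\right) \left(- \frac{1}{3}\right) = \frac{406}{3}$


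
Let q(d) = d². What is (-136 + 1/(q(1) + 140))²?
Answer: 367680625/19881 ≈ 18494.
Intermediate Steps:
(-136 + 1/(q(1) + 140))² = (-136 + 1/(1² + 140))² = (-136 + 1/(1 + 140))² = (-136 + 1/141)² = (-19175/141)² = 367680625/19881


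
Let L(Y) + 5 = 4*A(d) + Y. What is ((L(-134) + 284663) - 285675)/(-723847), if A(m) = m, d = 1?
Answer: 1147/723847 ≈ 0.0015846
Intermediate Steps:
L(Y) = -1 + Y (L(Y) = -5 + (4*1 + Y) = -5 + (4 + Y) = -1 + Y)
((L(-134) + 284663) - 285675)/(-723847) = (((-1 - 134) + 284663) - 285675)/(-723847) = ((-135 + 284663) - 285675)*(-1/723847) = (284528 - 285675)*(-1/723847) = -1147*(-1/723847) = 1147/723847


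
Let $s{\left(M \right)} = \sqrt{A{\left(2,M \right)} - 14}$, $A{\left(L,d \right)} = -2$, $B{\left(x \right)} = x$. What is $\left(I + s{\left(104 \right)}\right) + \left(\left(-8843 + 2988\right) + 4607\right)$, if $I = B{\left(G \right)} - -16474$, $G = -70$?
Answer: $15156 + 4 i \approx 15156.0 + 4.0 i$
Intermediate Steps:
$s{\left(M \right)} = 4 i$ ($s{\left(M \right)} = \sqrt{-2 - 14} = \sqrt{-16} = 4 i$)
$I = 16404$ ($I = -70 - -16474 = -70 + 16474 = 16404$)
$\left(I + s{\left(104 \right)}\right) + \left(\left(-8843 + 2988\right) + 4607\right) = \left(16404 + 4 i\right) + \left(\left(-8843 + 2988\right) + 4607\right) = \left(16404 + 4 i\right) + \left(-5855 + 4607\right) = \left(16404 + 4 i\right) - 1248 = 15156 + 4 i$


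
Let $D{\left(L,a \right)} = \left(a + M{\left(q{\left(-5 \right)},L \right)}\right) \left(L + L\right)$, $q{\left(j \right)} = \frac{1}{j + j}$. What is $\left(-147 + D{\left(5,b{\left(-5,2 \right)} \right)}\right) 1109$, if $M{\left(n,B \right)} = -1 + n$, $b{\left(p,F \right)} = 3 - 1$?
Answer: $-153042$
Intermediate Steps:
$q{\left(j \right)} = \frac{1}{2 j}$
$b{\left(p,F \right)} = 2$ ($b{\left(p,F \right)} = 3 - 1 = 2$)
$D{\left(L,a \right)} = 2 L \left(- \frac{11}{10} + a\right)$ ($D{\left(L,a \right)} = \left(a - \left(1 - \frac{1}{2 \left(-5\right)}\right)\right) \left(L + L\right) = \left(a + \left(-1 + \frac{1}{2} \left(- \frac{1}{5}\right)\right)\right) 2 L = \left(a - \frac{11}{10}\right) 2 L = \left(- \frac{11}{10} + a\right) 2 L = 2 L \left(- \frac{11}{10} + a\right)$)
$\left(-147 + D{\left(5,b{\left(-5,2 \right)} \right)}\right) 1109 = \left(-147 + \frac{1}{5} \cdot 5 \left(-11 + 10 \cdot 2\right)\right) 1109 = \left(-147 + \frac{1}{5} \cdot 5 \left(-11 + 20\right)\right) 1109 = \left(-147 + \frac{1}{5} \cdot 5 \cdot 9\right) 1109 = \left(-147 + 9\right) 1109 = \left(-138\right) 1109 = -153042$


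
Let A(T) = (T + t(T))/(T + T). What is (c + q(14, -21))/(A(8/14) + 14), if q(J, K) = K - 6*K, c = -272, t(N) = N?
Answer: -167/15 ≈ -11.133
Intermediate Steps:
A(T) = 1 (A(T) = (T + T)/(T + T) = (2*T)/((2*T)) = (2*T)*(1/(2*T)) = 1)
q(J, K) = -5*K
(c + q(14, -21))/(A(8/14) + 14) = (-272 - 5*(-21))/(1 + 14) = (-272 + 105)/15 = -167*1/15 = -167/15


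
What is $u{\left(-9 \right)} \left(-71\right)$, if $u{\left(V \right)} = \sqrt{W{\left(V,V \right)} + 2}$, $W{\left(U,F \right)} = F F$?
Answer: $- 71 \sqrt{83} \approx -646.84$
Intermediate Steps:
$W{\left(U,F \right)} = F^{2}$
$u{\left(V \right)} = \sqrt{2 + V^{2}}$ ($u{\left(V \right)} = \sqrt{V^{2} + 2} = \sqrt{2 + V^{2}}$)
$u{\left(-9 \right)} \left(-71\right) = \sqrt{2 + \left(-9\right)^{2}} \left(-71\right) = \sqrt{2 + 81} \left(-71\right) = \sqrt{83} \left(-71\right) = - 71 \sqrt{83}$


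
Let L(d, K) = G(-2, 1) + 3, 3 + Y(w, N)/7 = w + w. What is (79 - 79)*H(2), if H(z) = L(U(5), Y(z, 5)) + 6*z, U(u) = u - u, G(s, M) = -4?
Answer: 0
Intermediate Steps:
U(u) = 0
Y(w, N) = -21 + 14*w (Y(w, N) = -21 + 7*(w + w) = -21 + 7*(2*w) = -21 + 14*w)
L(d, K) = -1 (L(d, K) = -4 + 3 = -1)
H(z) = -1 + 6*z
(79 - 79)*H(2) = (79 - 79)*(-1 + 6*2) = 0*(-1 + 12) = 0*11 = 0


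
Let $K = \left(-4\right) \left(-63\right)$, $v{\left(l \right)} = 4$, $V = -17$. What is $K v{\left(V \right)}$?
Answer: $1008$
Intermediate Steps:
$K = 252$
$K v{\left(V \right)} = 252 \cdot 4 = 1008$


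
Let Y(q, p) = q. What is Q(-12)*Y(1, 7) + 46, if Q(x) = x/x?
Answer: 47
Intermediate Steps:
Q(x) = 1
Q(-12)*Y(1, 7) + 46 = 1*1 + 46 = 1 + 46 = 47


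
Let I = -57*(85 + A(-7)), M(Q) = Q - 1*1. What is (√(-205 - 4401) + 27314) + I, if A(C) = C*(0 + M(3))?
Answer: 23267 + 7*I*√94 ≈ 23267.0 + 67.868*I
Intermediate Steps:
M(Q) = -1 + Q (M(Q) = Q - 1 = -1 + Q)
A(C) = 2*C (A(C) = C*(0 + (-1 + 3)) = C*(0 + 2) = C*2 = 2*C)
I = -4047 (I = -57*(85 + 2*(-7)) = -57*(85 - 14) = -57*71 = -4047)
(√(-205 - 4401) + 27314) + I = (√(-205 - 4401) + 27314) - 4047 = (√(-4606) + 27314) - 4047 = (7*I*√94 + 27314) - 4047 = (27314 + 7*I*√94) - 4047 = 23267 + 7*I*√94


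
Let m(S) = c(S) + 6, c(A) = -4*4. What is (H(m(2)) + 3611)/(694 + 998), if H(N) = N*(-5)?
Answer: 3661/1692 ≈ 2.1637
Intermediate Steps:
c(A) = -16
m(S) = -10 (m(S) = -16 + 6 = -10)
H(N) = -5*N
(H(m(2)) + 3611)/(694 + 998) = (-5*(-10) + 3611)/(694 + 998) = (50 + 3611)/1692 = 3661*(1/1692) = 3661/1692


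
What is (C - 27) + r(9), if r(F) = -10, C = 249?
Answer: 212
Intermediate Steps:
(C - 27) + r(9) = (249 - 27) - 10 = 222 - 10 = 212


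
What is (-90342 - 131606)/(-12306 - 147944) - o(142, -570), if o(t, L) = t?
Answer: -11266776/80125 ≈ -140.61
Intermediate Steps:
(-90342 - 131606)/(-12306 - 147944) - o(142, -570) = (-90342 - 131606)/(-12306 - 147944) - 1*142 = -221948/(-160250) - 142 = -221948*(-1/160250) - 142 = 110974/80125 - 142 = -11266776/80125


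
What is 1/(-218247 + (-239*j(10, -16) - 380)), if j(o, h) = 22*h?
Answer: -1/134499 ≈ -7.4350e-6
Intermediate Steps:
1/(-218247 + (-239*j(10, -16) - 380)) = 1/(-218247 + (-5258*(-16) - 380)) = 1/(-218247 + (-239*(-352) - 380)) = 1/(-218247 + (84128 - 380)) = 1/(-218247 + 83748) = 1/(-134499) = -1/134499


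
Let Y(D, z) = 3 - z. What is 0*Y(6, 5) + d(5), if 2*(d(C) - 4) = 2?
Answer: 5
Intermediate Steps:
d(C) = 5 (d(C) = 4 + (½)*2 = 4 + 1 = 5)
0*Y(6, 5) + d(5) = 0*(3 - 1*5) + 5 = 0*(3 - 5) + 5 = 0*(-2) + 5 = 0 + 5 = 5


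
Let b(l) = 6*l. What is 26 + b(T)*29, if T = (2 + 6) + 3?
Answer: 1940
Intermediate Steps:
T = 11 (T = 8 + 3 = 11)
26 + b(T)*29 = 26 + (6*11)*29 = 26 + 66*29 = 26 + 1914 = 1940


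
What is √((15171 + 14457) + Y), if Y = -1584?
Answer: 6*√779 ≈ 167.46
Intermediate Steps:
√((15171 + 14457) + Y) = √((15171 + 14457) - 1584) = √(29628 - 1584) = √28044 = 6*√779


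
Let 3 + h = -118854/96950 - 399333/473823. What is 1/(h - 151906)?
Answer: -1093741425/166151428775401 ≈ -6.5828e-6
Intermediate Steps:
h = -5543869351/1093741425 (h = -3 + (-118854/96950 - 399333/473823) = -3 + (-118854*1/96950 - 399333*1/473823) = -3 + (-59427/48475 - 133111/157941) = -3 - 2262645076/1093741425 = -5543869351/1093741425 ≈ -5.0687)
1/(h - 151906) = 1/(-5543869351/1093741425 - 151906) = 1/(-166151428775401/1093741425) = -1093741425/166151428775401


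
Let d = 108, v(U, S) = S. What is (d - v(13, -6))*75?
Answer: 8550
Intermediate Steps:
(d - v(13, -6))*75 = (108 - 1*(-6))*75 = (108 + 6)*75 = 114*75 = 8550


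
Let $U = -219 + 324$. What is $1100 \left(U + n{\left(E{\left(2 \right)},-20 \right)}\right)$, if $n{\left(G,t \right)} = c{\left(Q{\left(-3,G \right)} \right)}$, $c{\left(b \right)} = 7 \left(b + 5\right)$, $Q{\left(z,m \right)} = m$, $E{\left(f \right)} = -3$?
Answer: $130900$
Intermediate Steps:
$c{\left(b \right)} = 35 + 7 b$ ($c{\left(b \right)} = 7 \left(5 + b\right) = 35 + 7 b$)
$n{\left(G,t \right)} = 35 + 7 G$
$U = 105$
$1100 \left(U + n{\left(E{\left(2 \right)},-20 \right)}\right) = 1100 \left(105 + \left(35 + 7 \left(-3\right)\right)\right) = 1100 \left(105 + \left(35 - 21\right)\right) = 1100 \left(105 + 14\right) = 1100 \cdot 119 = 130900$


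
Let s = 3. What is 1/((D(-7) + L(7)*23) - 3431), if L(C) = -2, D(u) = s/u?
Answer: -7/24342 ≈ -0.00028757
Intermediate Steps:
D(u) = 3/u
1/((D(-7) + L(7)*23) - 3431) = 1/((3/(-7) - 2*23) - 3431) = 1/((3*(-⅐) - 46) - 3431) = 1/((-3/7 - 46) - 3431) = 1/(-325/7 - 3431) = 1/(-24342/7) = -7/24342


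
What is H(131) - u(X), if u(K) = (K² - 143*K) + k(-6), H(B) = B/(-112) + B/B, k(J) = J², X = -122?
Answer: -3625011/112 ≈ -32366.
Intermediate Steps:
H(B) = 1 - B/112 (H(B) = B*(-1/112) + 1 = -B/112 + 1 = 1 - B/112)
u(K) = 36 + K² - 143*K (u(K) = (K² - 143*K) + (-6)² = (K² - 143*K) + 36 = 36 + K² - 143*K)
H(131) - u(X) = (1 - 1/112*131) - (36 + (-122)² - 143*(-122)) = (1 - 131/112) - (36 + 14884 + 17446) = -19/112 - 1*32366 = -19/112 - 32366 = -3625011/112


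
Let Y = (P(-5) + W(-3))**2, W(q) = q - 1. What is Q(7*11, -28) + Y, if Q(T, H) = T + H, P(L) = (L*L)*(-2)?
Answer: 2965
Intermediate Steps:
W(q) = -1 + q
P(L) = -2*L**2 (P(L) = L**2*(-2) = -2*L**2)
Q(T, H) = H + T
Y = 2916 (Y = (-2*(-5)**2 + (-1 - 3))**2 = (-2*25 - 4)**2 = (-50 - 4)**2 = (-54)**2 = 2916)
Q(7*11, -28) + Y = (-28 + 7*11) + 2916 = (-28 + 77) + 2916 = 49 + 2916 = 2965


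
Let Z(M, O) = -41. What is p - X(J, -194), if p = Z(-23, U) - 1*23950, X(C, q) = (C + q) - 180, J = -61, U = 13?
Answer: -23556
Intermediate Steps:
X(C, q) = -180 + C + q
p = -23991 (p = -41 - 1*23950 = -41 - 23950 = -23991)
p - X(J, -194) = -23991 - (-180 - 61 - 194) = -23991 - 1*(-435) = -23991 + 435 = -23556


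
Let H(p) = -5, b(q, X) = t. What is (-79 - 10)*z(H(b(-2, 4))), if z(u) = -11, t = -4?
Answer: 979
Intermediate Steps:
b(q, X) = -4
(-79 - 10)*z(H(b(-2, 4))) = (-79 - 10)*(-11) = -89*(-11) = 979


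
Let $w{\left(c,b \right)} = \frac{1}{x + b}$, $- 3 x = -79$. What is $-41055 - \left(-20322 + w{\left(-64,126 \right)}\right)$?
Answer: $- \frac{9474984}{457} \approx -20733.0$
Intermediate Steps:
$x = \frac{79}{3}$ ($x = \left(- \frac{1}{3}\right) \left(-79\right) = \frac{79}{3} \approx 26.333$)
$w{\left(c,b \right)} = \frac{1}{\frac{79}{3} + b}$
$-41055 - \left(-20322 + w{\left(-64,126 \right)}\right) = -41055 - \left(-20322 + \frac{3}{79 + 3 \cdot 126}\right) = -41055 - \left(-20322 + \frac{3}{79 + 378}\right) = -41055 - \left(-20322 + \frac{3}{457}\right) = -41055 - - \frac{9287151}{457} = -41055 + \frac{9287151}{457} = - \frac{9474984}{457}$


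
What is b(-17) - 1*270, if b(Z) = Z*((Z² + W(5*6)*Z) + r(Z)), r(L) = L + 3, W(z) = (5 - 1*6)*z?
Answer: -13615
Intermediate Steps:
W(z) = -z (W(z) = (5 - 6)*z = -z)
r(L) = 3 + L
b(Z) = Z*(3 + Z² - 29*Z) (b(Z) = Z*((Z² + (-5*6)*Z) + (3 + Z)) = Z*((Z² + (-1*30)*Z) + (3 + Z)) = Z*((Z² - 30*Z) + (3 + Z)) = Z*(3 + Z² - 29*Z))
b(-17) - 1*270 = -17*(3 + (-17)² - 29*(-17)) - 1*270 = -17*(3 + 289 + 493) - 270 = -17*785 - 270 = -13345 - 270 = -13615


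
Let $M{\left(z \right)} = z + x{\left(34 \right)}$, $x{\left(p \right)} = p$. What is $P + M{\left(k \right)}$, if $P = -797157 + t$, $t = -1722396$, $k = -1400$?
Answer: $-2520919$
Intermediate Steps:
$P = -2519553$ ($P = -797157 - 1722396 = -2519553$)
$M{\left(z \right)} = 34 + z$ ($M{\left(z \right)} = z + 34 = 34 + z$)
$P + M{\left(k \right)} = -2519553 + \left(34 - 1400\right) = -2519553 - 1366 = -2520919$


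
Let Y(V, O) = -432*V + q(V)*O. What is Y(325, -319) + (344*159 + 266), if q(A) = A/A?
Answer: -85757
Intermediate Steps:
q(A) = 1
Y(V, O) = O - 432*V (Y(V, O) = -432*V + 1*O = -432*V + O = O - 432*V)
Y(325, -319) + (344*159 + 266) = (-319 - 432*325) + (344*159 + 266) = (-319 - 140400) + (54696 + 266) = -140719 + 54962 = -85757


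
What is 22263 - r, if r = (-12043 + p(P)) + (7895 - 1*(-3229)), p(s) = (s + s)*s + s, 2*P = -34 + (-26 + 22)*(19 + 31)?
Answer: -4079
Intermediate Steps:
P = -117 (P = (-34 + (-26 + 22)*(19 + 31))/2 = (-34 - 4*50)/2 = (-34 - 200)/2 = (½)*(-234) = -117)
p(s) = s + 2*s² (p(s) = (2*s)*s + s = 2*s² + s = s + 2*s²)
r = 26342 (r = (-12043 - 117*(1 + 2*(-117))) + (7895 - 1*(-3229)) = (-12043 - 117*(1 - 234)) + (7895 + 3229) = (-12043 - 117*(-233)) + 11124 = (-12043 + 27261) + 11124 = 15218 + 11124 = 26342)
22263 - r = 22263 - 1*26342 = 22263 - 26342 = -4079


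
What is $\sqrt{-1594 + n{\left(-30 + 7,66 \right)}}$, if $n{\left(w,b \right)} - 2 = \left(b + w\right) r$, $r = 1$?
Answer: $i \sqrt{1549} \approx 39.357 i$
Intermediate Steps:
$n{\left(w,b \right)} = 2 + b + w$ ($n{\left(w,b \right)} = 2 + \left(b + w\right) 1 = 2 + \left(b + w\right) = 2 + b + w$)
$\sqrt{-1594 + n{\left(-30 + 7,66 \right)}} = \sqrt{-1594 + \left(2 + 66 + \left(-30 + 7\right)\right)} = \sqrt{-1594 + \left(2 + 66 - 23\right)} = \sqrt{-1594 + 45} = \sqrt{-1549} = i \sqrt{1549}$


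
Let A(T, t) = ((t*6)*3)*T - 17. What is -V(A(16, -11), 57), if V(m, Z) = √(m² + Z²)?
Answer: -√10147474 ≈ -3185.5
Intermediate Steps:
A(T, t) = -17 + 18*T*t (A(T, t) = ((6*t)*3)*T - 17 = (18*t)*T - 17 = 18*T*t - 17 = -17 + 18*T*t)
V(m, Z) = √(Z² + m²)
-V(A(16, -11), 57) = -√(57² + (-17 + 18*16*(-11))²) = -√(3249 + (-17 - 3168)²) = -√(3249 + (-3185)²) = -√(3249 + 10144225) = -√10147474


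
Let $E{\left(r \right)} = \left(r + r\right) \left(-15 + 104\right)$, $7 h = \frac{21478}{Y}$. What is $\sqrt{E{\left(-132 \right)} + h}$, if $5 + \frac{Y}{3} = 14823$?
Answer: $\frac{i \sqrt{568788015025545}}{155589} \approx 153.28 i$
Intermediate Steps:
$Y = 44454$ ($Y = -15 + 3 \cdot 14823 = -15 + 44469 = 44454$)
$h = \frac{10739}{155589}$ ($h = \frac{21478 \cdot \frac{1}{44454}}{7} = \frac{1}{7} \cdot \frac{10739}{22227} = \frac{10739}{155589} \approx 0.069022$)
$E{\left(r \right)} = 178 r$ ($E{\left(r \right)} = 2 r 89 = 178 r$)
$\sqrt{E{\left(-132 \right)} + h} = \sqrt{178 \left(-132\right) + \frac{10739}{155589}} = \sqrt{-23496 + \frac{10739}{155589}} = \sqrt{- \frac{3655708405}{155589}} = \frac{i \sqrt{568788015025545}}{155589}$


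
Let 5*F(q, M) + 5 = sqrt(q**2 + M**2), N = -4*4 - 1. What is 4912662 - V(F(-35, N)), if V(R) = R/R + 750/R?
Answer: 7314933479/1489 - 3750*sqrt(1514)/1489 ≈ 4.9126e+6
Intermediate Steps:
N = -17 (N = -16 - 1 = -17)
F(q, M) = -1 + sqrt(M**2 + q**2)/5 (F(q, M) = -1 + sqrt(q**2 + M**2)/5 = -1 + sqrt(M**2 + q**2)/5)
V(R) = 1 + 750/R
4912662 - V(F(-35, N)) = 4912662 - (750 + (-1 + sqrt((-17)**2 + (-35)**2)/5))/(-1 + sqrt((-17)**2 + (-35)**2)/5) = 4912662 - (750 + (-1 + sqrt(289 + 1225)/5))/(-1 + sqrt(289 + 1225)/5) = 4912662 - (750 + (-1 + sqrt(1514)/5))/(-1 + sqrt(1514)/5) = 4912662 - (749 + sqrt(1514)/5)/(-1 + sqrt(1514)/5)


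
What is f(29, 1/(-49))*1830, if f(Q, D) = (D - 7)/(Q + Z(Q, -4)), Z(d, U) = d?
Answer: -314760/1421 ≈ -221.51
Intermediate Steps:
f(Q, D) = (-7 + D)/(2*Q) (f(Q, D) = (D - 7)/(Q + Q) = (-7 + D)/((2*Q)) = (-7 + D)*(1/(2*Q)) = (-7 + D)/(2*Q))
f(29, 1/(-49))*1830 = ((½)*(-7 + 1/(-49))/29)*1830 = ((½)*(1/29)*(-7 - 1/49))*1830 = ((½)*(1/29)*(-344/49))*1830 = -172/1421*1830 = -314760/1421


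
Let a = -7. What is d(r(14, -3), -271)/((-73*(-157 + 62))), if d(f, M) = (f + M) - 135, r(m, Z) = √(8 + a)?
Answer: -81/1387 ≈ -0.058399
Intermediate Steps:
r(m, Z) = 1 (r(m, Z) = √(8 - 7) = √1 = 1)
d(f, M) = -135 + M + f (d(f, M) = (M + f) - 135 = -135 + M + f)
d(r(14, -3), -271)/((-73*(-157 + 62))) = (-135 - 271 + 1)/((-73*(-157 + 62))) = -405/((-73*(-95))) = -405/6935 = -405*1/6935 = -81/1387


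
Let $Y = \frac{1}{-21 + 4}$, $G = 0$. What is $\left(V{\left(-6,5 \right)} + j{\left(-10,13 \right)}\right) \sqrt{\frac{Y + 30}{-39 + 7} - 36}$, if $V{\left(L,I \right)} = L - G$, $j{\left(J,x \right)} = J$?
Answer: $- \frac{2 i \sqrt{683162}}{17} \approx - 97.24 i$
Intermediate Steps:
$Y = - \frac{1}{17}$ ($Y = \frac{1}{-17} = - \frac{1}{17} \approx -0.058824$)
$V{\left(L,I \right)} = L$ ($V{\left(L,I \right)} = L - 0 = L + 0 = L$)
$\left(V{\left(-6,5 \right)} + j{\left(-10,13 \right)}\right) \sqrt{\frac{Y + 30}{-39 + 7} - 36} = \left(-6 - 10\right) \sqrt{\frac{- \frac{1}{17} + 30}{-39 + 7} - 36} = - 16 \sqrt{\frac{509}{17 \left(-32\right)} - 36} = - 16 \sqrt{\frac{509}{17} \left(- \frac{1}{32}\right) - 36} = - 16 \sqrt{- \frac{509}{544} - 36} = - 16 \sqrt{- \frac{20093}{544}} = - 16 \frac{i \sqrt{683162}}{136} = - \frac{2 i \sqrt{683162}}{17}$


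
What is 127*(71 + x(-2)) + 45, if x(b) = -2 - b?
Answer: 9062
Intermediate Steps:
127*(71 + x(-2)) + 45 = 127*(71 + (-2 - 1*(-2))) + 45 = 127*(71 + (-2 + 2)) + 45 = 127*(71 + 0) + 45 = 127*71 + 45 = 9017 + 45 = 9062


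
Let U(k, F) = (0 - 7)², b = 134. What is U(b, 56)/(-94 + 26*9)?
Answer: 7/20 ≈ 0.35000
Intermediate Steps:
U(k, F) = 49 (U(k, F) = (-7)² = 49)
U(b, 56)/(-94 + 26*9) = 49/(-94 + 26*9) = 49/(-94 + 234) = 49/140 = 49*(1/140) = 7/20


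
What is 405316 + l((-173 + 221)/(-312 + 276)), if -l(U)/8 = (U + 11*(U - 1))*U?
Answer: 405028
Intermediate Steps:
l(U) = -8*U*(-11 + 12*U) (l(U) = -8*(U + 11*(U - 1))*U = -8*(U + 11*(-1 + U))*U = -8*(U + (-11 + 11*U))*U = -8*(-11 + 12*U)*U = -8*U*(-11 + 12*U))
405316 + l((-173 + 221)/(-312 + 276)) = 405316 + 8*((-173 + 221)/(-312 + 276))*(11 - 12*(-173 + 221)/(-312 + 276)) = 405316 + 8*(48/(-36))*(11 - 576/(-36)) = 405316 + 8*(48*(-1/36))*(11 - 576*(-1)/36) = 405316 + 8*(-4/3)*(11 - 12*(-4/3)) = 405316 + 8*(-4/3)*(11 + 16) = 405316 + 8*(-4/3)*27 = 405316 - 288 = 405028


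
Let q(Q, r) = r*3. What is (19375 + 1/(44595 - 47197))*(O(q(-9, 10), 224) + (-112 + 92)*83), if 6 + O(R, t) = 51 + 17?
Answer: -40280585451/1301 ≈ -3.0961e+7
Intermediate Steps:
q(Q, r) = 3*r
O(R, t) = 62 (O(R, t) = -6 + (51 + 17) = -6 + 68 = 62)
(19375 + 1/(44595 - 47197))*(O(q(-9, 10), 224) + (-112 + 92)*83) = (19375 + 1/(44595 - 47197))*(62 + (-112 + 92)*83) = (19375 + 1/(-2602))*(62 - 20*83) = (19375 - 1/2602)*(62 - 1660) = (50413749/2602)*(-1598) = -40280585451/1301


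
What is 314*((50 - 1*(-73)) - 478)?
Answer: -111470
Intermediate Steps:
314*((50 - 1*(-73)) - 478) = 314*((50 + 73) - 478) = 314*(123 - 478) = 314*(-355) = -111470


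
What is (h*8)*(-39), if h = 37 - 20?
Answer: -5304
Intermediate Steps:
h = 17
(h*8)*(-39) = (17*8)*(-39) = 136*(-39) = -5304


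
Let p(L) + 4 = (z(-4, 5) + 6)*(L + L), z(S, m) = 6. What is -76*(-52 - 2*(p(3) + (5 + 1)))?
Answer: 15200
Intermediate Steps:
p(L) = -4 + 24*L (p(L) = -4 + (6 + 6)*(L + L) = -4 + 12*(2*L) = -4 + 24*L)
-76*(-52 - 2*(p(3) + (5 + 1))) = -76*(-52 - 2*((-4 + 24*3) + (5 + 1))) = -76*(-52 - 2*((-4 + 72) + 6)) = -76*(-52 - 2*(68 + 6)) = -76*(-52 - 2*74) = -76*(-52 - 148) = -76*(-200) = 15200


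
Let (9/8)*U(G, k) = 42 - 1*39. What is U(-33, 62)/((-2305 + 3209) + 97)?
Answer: 8/3003 ≈ 0.0026640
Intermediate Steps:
U(G, k) = 8/3 (U(G, k) = 8*(42 - 1*39)/9 = 8*(42 - 39)/9 = (8/9)*3 = 8/3)
U(-33, 62)/((-2305 + 3209) + 97) = 8/(3*((-2305 + 3209) + 97)) = 8/(3*(904 + 97)) = (8/3)/1001 = (8/3)*(1/1001) = 8/3003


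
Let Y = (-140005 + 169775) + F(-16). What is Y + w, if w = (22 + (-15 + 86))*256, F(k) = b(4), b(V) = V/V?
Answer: 53579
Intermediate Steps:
b(V) = 1
F(k) = 1
Y = 29771 (Y = (-140005 + 169775) + 1 = 29770 + 1 = 29771)
w = 23808 (w = (22 + 71)*256 = 93*256 = 23808)
Y + w = 29771 + 23808 = 53579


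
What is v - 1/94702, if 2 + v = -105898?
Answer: -10028941801/94702 ≈ -1.0590e+5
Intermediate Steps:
v = -105900 (v = -2 - 105898 = -105900)
v - 1/94702 = -105900 - 1/94702 = -10028941801/94702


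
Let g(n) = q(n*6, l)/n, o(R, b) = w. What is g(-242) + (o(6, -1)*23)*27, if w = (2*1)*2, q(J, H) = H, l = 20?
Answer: 300554/121 ≈ 2483.9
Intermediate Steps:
w = 4 (w = 2*2 = 4)
o(R, b) = 4
g(n) = 20/n
g(-242) + (o(6, -1)*23)*27 = 20/(-242) + (4*23)*27 = 20*(-1/242) + 92*27 = -10/121 + 2484 = 300554/121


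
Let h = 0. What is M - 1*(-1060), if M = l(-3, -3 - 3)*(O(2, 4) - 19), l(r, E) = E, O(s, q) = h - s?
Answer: 1186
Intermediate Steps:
O(s, q) = -s (O(s, q) = 0 - s = -s)
M = 126 (M = (-3 - 3)*(-1*2 - 19) = -6*(-2 - 19) = -6*(-21) = 126)
M - 1*(-1060) = 126 - 1*(-1060) = 126 + 1060 = 1186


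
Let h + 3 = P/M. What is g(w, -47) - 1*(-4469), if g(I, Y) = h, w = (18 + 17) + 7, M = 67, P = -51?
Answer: 299171/67 ≈ 4465.2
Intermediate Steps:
w = 42 (w = 35 + 7 = 42)
h = -252/67 (h = -3 - 51/67 = -252/67 ≈ -3.7612)
g(I, Y) = -252/67
g(w, -47) - 1*(-4469) = -252/67 - 1*(-4469) = -252/67 + 4469 = 299171/67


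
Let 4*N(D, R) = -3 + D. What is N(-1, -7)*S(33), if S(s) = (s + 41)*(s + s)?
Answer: -4884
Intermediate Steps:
N(D, R) = -¾ + D/4 (N(D, R) = (-3 + D)/4 = -¾ + D/4)
S(s) = 2*s*(41 + s) (S(s) = (41 + s)*(2*s) = 2*s*(41 + s))
N(-1, -7)*S(33) = (-¾ + (¼)*(-1))*(2*33*(41 + 33)) = (-¾ - ¼)*(2*33*74) = -1*4884 = -4884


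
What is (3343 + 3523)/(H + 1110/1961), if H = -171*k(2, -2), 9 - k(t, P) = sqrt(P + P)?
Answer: -9890383742/2325611415 - 732890572*I/775203805 ≈ -4.2528 - 0.94542*I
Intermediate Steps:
k(t, P) = 9 - sqrt(2)*sqrt(P) (k(t, P) = 9 - sqrt(P + P) = 9 - sqrt(2*P) = 9 - sqrt(2)*sqrt(P))
H = -1539 + 342*I (H = -171*(9 - sqrt(2)*sqrt(-2)) = -171*(9 - sqrt(2)*I*sqrt(2)) = -171*(9 - 2*I) = -1539 + 342*I ≈ -1539.0 + 342.0*I)
(3343 + 3523)/(H + 1110/1961) = (3343 + 3523)/((-1539 + 342*I) + 1110/1961) = 6866/((-1539 + 342*I) + 1110*(1/1961)) = 6866/((-1539 + 342*I) + 30/53) = 6866/(-81537/53 + 342*I) = 6866*(2809*(-81537/53 - 342*I)/6976834245) = 19286594*(-81537/53 - 342*I)/6976834245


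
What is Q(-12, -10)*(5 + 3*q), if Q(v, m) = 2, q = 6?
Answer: 46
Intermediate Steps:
Q(-12, -10)*(5 + 3*q) = 2*(5 + 3*6) = 2*(5 + 18) = 2*23 = 46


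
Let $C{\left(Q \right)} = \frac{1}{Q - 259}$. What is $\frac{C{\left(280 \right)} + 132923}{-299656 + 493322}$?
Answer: $\frac{1395692}{2033493} \approx 0.68635$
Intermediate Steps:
$C{\left(Q \right)} = \frac{1}{-259 + Q}$
$\frac{C{\left(280 \right)} + 132923}{-299656 + 493322} = \frac{\frac{1}{-259 + 280} + 132923}{-299656 + 493322} = \frac{\frac{1}{21} + 132923}{193666} = \left(\frac{1}{21} + 132923\right) \frac{1}{193666} = \frac{2791384}{21} \cdot \frac{1}{193666} = \frac{1395692}{2033493}$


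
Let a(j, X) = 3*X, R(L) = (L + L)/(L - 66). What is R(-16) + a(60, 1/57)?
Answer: 345/779 ≈ 0.44288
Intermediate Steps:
R(L) = 2*L/(-66 + L) (R(L) = (2*L)/(-66 + L) = 2*L/(-66 + L))
R(-16) + a(60, 1/57) = 2*(-16)/(-66 - 16) + 3/57 = 2*(-16)/(-82) + 3*(1/57) = 2*(-16)*(-1/82) + 1/19 = 16/41 + 1/19 = 345/779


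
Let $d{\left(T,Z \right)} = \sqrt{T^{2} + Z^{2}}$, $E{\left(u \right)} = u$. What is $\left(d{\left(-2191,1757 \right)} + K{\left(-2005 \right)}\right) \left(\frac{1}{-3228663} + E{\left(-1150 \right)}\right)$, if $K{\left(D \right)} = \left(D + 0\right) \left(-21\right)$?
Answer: $- \frac{52111427999785}{1076221} - \frac{25990737157 \sqrt{160970}}{3228663} \approx -5.165 \cdot 10^{7}$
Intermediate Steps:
$K{\left(D \right)} = - 21 D$ ($K{\left(D \right)} = D \left(-21\right) = - 21 D$)
$\left(d{\left(-2191,1757 \right)} + K{\left(-2005 \right)}\right) \left(\frac{1}{-3228663} + E{\left(-1150 \right)}\right) = \left(\sqrt{\left(-2191\right)^{2} + 1757^{2}} - -42105\right) \left(\frac{1}{-3228663} - 1150\right) = \left(\sqrt{4800481 + 3087049} + 42105\right) \left(- \frac{1}{3228663} - 1150\right) = \left(\sqrt{7887530} + 42105\right) \left(- \frac{3712962451}{3228663}\right) = \left(7 \sqrt{160970} + 42105\right) \left(- \frac{3712962451}{3228663}\right) = \left(42105 + 7 \sqrt{160970}\right) \left(- \frac{3712962451}{3228663}\right) = - \frac{52111427999785}{1076221} - \frac{25990737157 \sqrt{160970}}{3228663}$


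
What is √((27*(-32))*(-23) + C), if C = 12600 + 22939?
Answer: √55411 ≈ 235.40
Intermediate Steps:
C = 35539
√((27*(-32))*(-23) + C) = √((27*(-32))*(-23) + 35539) = √(-864*(-23) + 35539) = √(19872 + 35539) = √55411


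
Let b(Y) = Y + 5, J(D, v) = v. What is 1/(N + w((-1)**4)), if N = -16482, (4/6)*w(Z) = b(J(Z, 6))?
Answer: -2/32931 ≈ -6.0733e-5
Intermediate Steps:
b(Y) = 5 + Y
w(Z) = 33/2 (w(Z) = 3*(5 + 6)/2 = (3/2)*11 = 33/2)
1/(N + w((-1)**4)) = 1/(-16482 + 33/2) = 1/(-32931/2) = -2/32931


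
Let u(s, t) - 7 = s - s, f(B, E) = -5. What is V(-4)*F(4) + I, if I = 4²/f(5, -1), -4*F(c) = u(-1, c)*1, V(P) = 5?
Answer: -239/20 ≈ -11.950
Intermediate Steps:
u(s, t) = 7 (u(s, t) = 7 + (s - s) = 7 + 0 = 7)
F(c) = -7/4
I = -16/5 (I = 4²/(-5) = 16*(-⅕) = -16/5 ≈ -3.2000)
V(-4)*F(4) + I = 5*(-7/4) - 16/5 = -35/4 - 16/5 = -239/20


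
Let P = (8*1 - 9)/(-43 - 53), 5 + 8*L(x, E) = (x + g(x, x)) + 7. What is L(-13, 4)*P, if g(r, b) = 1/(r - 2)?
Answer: -83/5760 ≈ -0.014410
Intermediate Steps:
g(r, b) = 1/(-2 + r)
L(x, E) = ¼ + x/8 + 1/(8*(-2 + x)) (L(x, E) = -5/8 + ((x + 1/(-2 + x)) + 7)/8 = -5/8 + (7 + x + 1/(-2 + x))/8 = -5/8 + (7/8 + x/8 + 1/(8*(-2 + x))) = ¼ + x/8 + 1/(8*(-2 + x)))
P = 1/96 (P = (8 - 9)/(-96) = -1*(-1/96) = 1/96 ≈ 0.010417)
L(-13, 4)*P = ((-3 + (-13)²)/(8*(-2 - 13)))*(1/96) = ((⅛)*(-3 + 169)/(-15))*(1/96) = ((⅛)*(-1/15)*166)*(1/96) = -83/60*1/96 = -83/5760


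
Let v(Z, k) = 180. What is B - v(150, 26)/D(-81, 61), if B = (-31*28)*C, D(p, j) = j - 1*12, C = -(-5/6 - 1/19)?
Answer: -2158126/2793 ≈ -772.69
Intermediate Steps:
C = 101/114 (C = -(-5*⅙ - 1*1/19) = -(-⅚ - 1/19) = -1*(-101/114) = 101/114 ≈ 0.88597)
D(p, j) = -12 + j (D(p, j) = j - 12 = -12 + j)
B = -43834/57 (B = -31*28*(101/114) = -868*101/114 = -43834/57 ≈ -769.02)
B - v(150, 26)/D(-81, 61) = -43834/57 - 180/(-12 + 61) = -43834/57 - 180/49 = -2158126/2793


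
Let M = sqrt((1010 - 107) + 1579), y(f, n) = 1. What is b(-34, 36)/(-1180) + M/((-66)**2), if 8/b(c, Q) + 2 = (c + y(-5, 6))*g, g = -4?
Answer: -1/19175 + sqrt(2482)/4356 ≈ 0.011385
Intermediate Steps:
M = sqrt(2482) (M = sqrt(903 + 1579) = sqrt(2482) ≈ 49.820)
b(c, Q) = 8/(-6 - 4*c) (b(c, Q) = 8/(-2 + (c + 1)*(-4)) = 8/(-2 + (1 + c)*(-4)) = 8/(-2 + (-4 - 4*c)) = 8/(-6 - 4*c))
b(-34, 36)/(-1180) + M/((-66)**2) = (4/(-3 - 2*(-34)))/(-1180) + sqrt(2482)/((-66)**2) = (4/(-3 + 68))*(-1/1180) + sqrt(2482)/4356 = (4/65)*(-1/1180) + sqrt(2482)*(1/4356) = (4*(1/65))*(-1/1180) + sqrt(2482)/4356 = (4/65)*(-1/1180) + sqrt(2482)/4356 = -1/19175 + sqrt(2482)/4356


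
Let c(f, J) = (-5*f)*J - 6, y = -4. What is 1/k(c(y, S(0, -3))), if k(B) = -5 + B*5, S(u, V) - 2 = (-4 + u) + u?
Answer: -1/235 ≈ -0.0042553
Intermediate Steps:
S(u, V) = -2 + 2*u (S(u, V) = 2 + ((-4 + u) + u) = 2 + (-4 + 2*u) = -2 + 2*u)
c(f, J) = -6 - 5*J*f (c(f, J) = -5*J*f - 6 = -6 - 5*J*f)
k(B) = -5 + 5*B
1/k(c(y, S(0, -3))) = 1/(-5 + 5*(-6 - 5*(-2 + 2*0)*(-4))) = 1/(-5 + 5*(-6 - 5*(-2 + 0)*(-4))) = 1/(-5 + 5*(-6 - 5*(-2)*(-4))) = 1/(-5 + 5*(-6 - 40)) = 1/(-5 + 5*(-46)) = 1/(-5 - 230) = 1/(-235) = -1/235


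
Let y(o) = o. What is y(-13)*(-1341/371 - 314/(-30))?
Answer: -495716/5565 ≈ -89.077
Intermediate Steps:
y(-13)*(-1341/371 - 314/(-30)) = -13*(-1341/371 - 314/(-30)) = -13*(-1341*1/371 - 314*(-1/30)) = -13*(-1341/371 + 157/15) = -13*38132/5565 = -495716/5565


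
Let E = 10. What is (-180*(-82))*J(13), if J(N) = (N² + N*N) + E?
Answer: 5136480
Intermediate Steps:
J(N) = 10 + 2*N² (J(N) = (N² + N*N) + 10 = (N² + N²) + 10 = 2*N² + 10 = 10 + 2*N²)
(-180*(-82))*J(13) = (-180*(-82))*(10 + 2*13²) = 14760*(10 + 2*169) = 14760*(10 + 338) = 14760*348 = 5136480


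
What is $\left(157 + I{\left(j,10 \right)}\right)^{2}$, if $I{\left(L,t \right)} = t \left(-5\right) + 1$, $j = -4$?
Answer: $11664$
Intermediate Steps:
$I{\left(L,t \right)} = 1 - 5 t$ ($I{\left(L,t \right)} = - 5 t + 1 = 1 - 5 t$)
$\left(157 + I{\left(j,10 \right)}\right)^{2} = \left(157 + \left(1 - 50\right)\right)^{2} = \left(157 - 49\right)^{2} = 108^{2} = 11664$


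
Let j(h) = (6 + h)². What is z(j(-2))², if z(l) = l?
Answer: 256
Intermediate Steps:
z(j(-2))² = ((6 - 2)²)² = (4²)² = 16² = 256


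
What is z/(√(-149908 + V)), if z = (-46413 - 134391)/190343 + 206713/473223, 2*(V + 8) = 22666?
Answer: 46214238733*I*√138583/12482820139122087 ≈ 0.0013782*I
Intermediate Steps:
V = 11325 (V = -8 + (½)*22666 = -8 + 11333 = 11325)
z = -46214238733/90074685489 (z = -180804*1/190343 + 206713*(1/473223) = -180804/190343 + 206713/473223 = -46214238733/90074685489 ≈ -0.51307)
z/(√(-149908 + V)) = -46214238733/(90074685489*√(-149908 + 11325)) = -46214238733*(-I*√138583/138583)/90074685489 = -(-46214238733)*I*√138583/12482820139122087 = 46214238733*I*√138583/12482820139122087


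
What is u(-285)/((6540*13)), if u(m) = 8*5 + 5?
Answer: 3/5668 ≈ 0.00052929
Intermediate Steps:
u(m) = 45 (u(m) = 40 + 5 = 45)
u(-285)/((6540*13)) = 45/((6540*13)) = 45/85020 = 45*(1/85020) = 3/5668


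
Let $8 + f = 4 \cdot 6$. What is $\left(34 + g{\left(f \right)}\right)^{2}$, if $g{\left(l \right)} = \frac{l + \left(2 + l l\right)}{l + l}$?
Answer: $\frac{463761}{256} \approx 1811.6$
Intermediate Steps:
$f = 16$ ($f = -8 + 4 \cdot 6 = -8 + 24 = 16$)
$g{\left(l \right)} = \frac{2 + l + l^{2}}{2 l}$ ($g{\left(l \right)} = \frac{l + \left(2 + l^{2}\right)}{2 l} = \left(2 + l + l^{2}\right) \frac{1}{2 l} = \frac{2 + l + l^{2}}{2 l}$)
$\left(34 + g{\left(f \right)}\right)^{2} = \left(34 + \frac{2 + 16 \left(1 + 16\right)}{2 \cdot 16}\right)^{2} = \left(34 + \frac{1}{2} \cdot \frac{1}{16} \left(2 + 16 \cdot 17\right)\right)^{2} = \left(34 + \frac{1}{2} \cdot \frac{1}{16} \left(2 + 272\right)\right)^{2} = \left(34 + \frac{1}{2} \cdot \frac{1}{16} \cdot 274\right)^{2} = \left(34 + \frac{137}{16}\right)^{2} = \left(\frac{681}{16}\right)^{2} = \frac{463761}{256}$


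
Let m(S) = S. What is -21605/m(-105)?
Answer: 4321/21 ≈ 205.76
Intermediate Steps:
-21605/m(-105) = -21605/(-105) = -21605*(-1/105) = 4321/21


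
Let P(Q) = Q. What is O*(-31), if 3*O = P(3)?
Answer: -31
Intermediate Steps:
O = 1 (O = (1/3)*3 = 1)
O*(-31) = 1*(-31) = -31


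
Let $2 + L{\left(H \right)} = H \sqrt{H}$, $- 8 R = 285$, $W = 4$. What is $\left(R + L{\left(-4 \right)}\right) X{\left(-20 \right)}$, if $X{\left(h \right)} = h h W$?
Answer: $-60200 - 12800 i \approx -60200.0 - 12800.0 i$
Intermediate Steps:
$X{\left(h \right)} = 4 h^{2}$ ($X{\left(h \right)} = h h 4 = h^{2} \cdot 4 = 4 h^{2}$)
$R = - \frac{285}{8}$ ($R = \left(- \frac{1}{8}\right) 285 = - \frac{285}{8} \approx -35.625$)
$L{\left(H \right)} = -2 + H^{\frac{3}{2}}$ ($L{\left(H \right)} = -2 + H \sqrt{H} = -2 + H^{\frac{3}{2}}$)
$\left(R + L{\left(-4 \right)}\right) X{\left(-20 \right)} = \left(- \frac{285}{8} - \left(2 - \left(-4\right)^{\frac{3}{2}}\right)\right) 4 \left(-20\right)^{2} = \left(- \frac{285}{8} - \left(2 + 8 i\right)\right) 4 \cdot 400 = \left(- \frac{301}{8} - 8 i\right) 1600 = -60200 - 12800 i$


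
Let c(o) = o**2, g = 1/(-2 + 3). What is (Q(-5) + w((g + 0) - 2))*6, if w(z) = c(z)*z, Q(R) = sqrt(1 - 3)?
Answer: -6 + 6*I*sqrt(2) ≈ -6.0 + 8.4853*I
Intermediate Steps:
Q(R) = I*sqrt(2) (Q(R) = sqrt(-2) = I*sqrt(2))
g = 1 (g = 1/1 = 1)
w(z) = z**3 (w(z) = z**2*z = z**3)
(Q(-5) + w((g + 0) - 2))*6 = (I*sqrt(2) + ((1 + 0) - 2)**3)*6 = (I*sqrt(2) + (1 - 2)**3)*6 = (I*sqrt(2) + (-1)**3)*6 = (I*sqrt(2) - 1)*6 = (-1 + I*sqrt(2))*6 = -6 + 6*I*sqrt(2)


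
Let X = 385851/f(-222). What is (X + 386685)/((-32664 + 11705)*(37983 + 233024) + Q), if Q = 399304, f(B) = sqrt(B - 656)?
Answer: -386685/5679636409 + 385851*I*sqrt(878)/4986720767102 ≈ -6.8083e-5 + 2.2927e-6*I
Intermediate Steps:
f(B) = sqrt(-656 + B)
X = -385851*I*sqrt(878)/878 (X = 385851/(sqrt(-656 - 222)) = 385851/(sqrt(-878)) = 385851/((I*sqrt(878))) = 385851*(-I*sqrt(878)/878) = -385851*I*sqrt(878)/878 ≈ -13022.0*I)
(X + 386685)/((-32664 + 11705)*(37983 + 233024) + Q) = (-385851*I*sqrt(878)/878 + 386685)/((-32664 + 11705)*(37983 + 233024) + 399304) = (386685 - 385851*I*sqrt(878)/878)/(-20959*271007 + 399304) = (386685 - 385851*I*sqrt(878)/878)/(-5680035713 + 399304) = (386685 - 385851*I*sqrt(878)/878)/(-5679636409) = (386685 - 385851*I*sqrt(878)/878)*(-1/5679636409) = -386685/5679636409 + 385851*I*sqrt(878)/4986720767102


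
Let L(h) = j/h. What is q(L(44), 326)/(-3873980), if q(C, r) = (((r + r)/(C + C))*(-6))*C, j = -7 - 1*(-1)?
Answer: 489/968495 ≈ 0.00050491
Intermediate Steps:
j = -6 (j = -7 + 1 = -6)
L(h) = -6/h
q(C, r) = -6*r (q(C, r) = (((2*r)/((2*C)))*(-6))*C = (((2*r)*(1/(2*C)))*(-6))*C = ((r/C)*(-6))*C = (-6*r/C)*C = -6*r)
q(L(44), 326)/(-3873980) = -6*326/(-3873980) = -1956*(-1/3873980) = 489/968495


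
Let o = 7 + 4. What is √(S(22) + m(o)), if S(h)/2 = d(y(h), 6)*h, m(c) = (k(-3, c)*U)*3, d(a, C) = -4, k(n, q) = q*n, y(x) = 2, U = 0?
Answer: 4*I*√11 ≈ 13.266*I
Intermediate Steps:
k(n, q) = n*q
o = 11
m(c) = 0 (m(c) = (-3*c*0)*3 = 0*3 = 0)
S(h) = -8*h (S(h) = 2*(-4*h) = -8*h)
√(S(22) + m(o)) = √(-8*22 + 0) = √(-176 + 0) = √(-176) = 4*I*√11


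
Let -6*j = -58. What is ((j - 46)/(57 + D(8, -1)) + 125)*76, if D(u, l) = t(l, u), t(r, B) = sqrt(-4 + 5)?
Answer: 822358/87 ≈ 9452.4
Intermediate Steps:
j = 29/3 (j = -1/6*(-58) = 29/3 ≈ 9.6667)
t(r, B) = 1 (t(r, B) = sqrt(1) = 1)
D(u, l) = 1
((j - 46)/(57 + D(8, -1)) + 125)*76 = ((29/3 - 46)/(57 + 1) + 125)*76 = (-109/3/58 + 125)*76 = (-109/3*1/58 + 125)*76 = (-109/174 + 125)*76 = (21641/174)*76 = 822358/87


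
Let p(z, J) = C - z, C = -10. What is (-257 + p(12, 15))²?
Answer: 77841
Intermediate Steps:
p(z, J) = -10 - z
(-257 + p(12, 15))² = (-257 + (-10 - 1*12))² = (-257 + (-10 - 12))² = (-257 - 22)² = (-279)² = 77841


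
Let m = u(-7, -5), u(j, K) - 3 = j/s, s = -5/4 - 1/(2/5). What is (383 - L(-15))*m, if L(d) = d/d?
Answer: 27886/15 ≈ 1859.1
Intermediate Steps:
L(d) = 1
s = -15/4 (s = -5*¼ - 1/(2*(⅕)) = -5/4 - 1/⅖ = -5/4 - 1*5/2 = -5/4 - 5/2 = -15/4 ≈ -3.7500)
u(j, K) = 3 - 4*j/15 (u(j, K) = 3 + j/(-15/4) = 3 + j*(-4/15) = 3 - 4*j/15)
m = 73/15 (m = 3 - 4/15*(-7) = 3 + 28/15 = 73/15 ≈ 4.8667)
(383 - L(-15))*m = (383 - 1*1)*(73/15) = (383 - 1)*(73/15) = 382*(73/15) = 27886/15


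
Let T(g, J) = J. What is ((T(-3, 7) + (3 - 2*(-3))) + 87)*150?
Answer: 15450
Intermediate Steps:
((T(-3, 7) + (3 - 2*(-3))) + 87)*150 = ((7 + (3 - 2*(-3))) + 87)*150 = ((7 + (3 + 6)) + 87)*150 = ((7 + 9) + 87)*150 = (16 + 87)*150 = 103*150 = 15450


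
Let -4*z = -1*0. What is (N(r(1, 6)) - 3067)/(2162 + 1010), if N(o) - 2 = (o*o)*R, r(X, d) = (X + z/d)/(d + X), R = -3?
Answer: -37547/38857 ≈ -0.96629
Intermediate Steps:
z = 0 (z = -(-1)*0/4 = -¼*0 = 0)
r(X, d) = X/(X + d) (r(X, d) = (X + 0/d)/(d + X) = (X + 0)/(X + d) = X/(X + d))
N(o) = 2 - 3*o² (N(o) = 2 + (o*o)*(-3) = 2 + o²*(-3) = 2 - 3*o²)
(N(r(1, 6)) - 3067)/(2162 + 1010) = ((2 - 3/(1 + 6)²) - 3067)/(2162 + 1010) = ((2 - 3*(1/7)²) - 3067)/3172 = ((2 - 3*(1*(⅐))²) - 3067)*(1/3172) = ((2 - 3*(⅐)²) - 3067)*(1/3172) = ((2 - 3*1/49) - 3067)*(1/3172) = ((2 - 3/49) - 3067)*(1/3172) = (95/49 - 3067)*(1/3172) = -150188/49*1/3172 = -37547/38857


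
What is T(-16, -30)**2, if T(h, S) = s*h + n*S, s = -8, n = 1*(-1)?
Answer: 24964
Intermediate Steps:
n = -1
T(h, S) = -S - 8*h (T(h, S) = -8*h - S = -S - 8*h)
T(-16, -30)**2 = (-1*(-30) - 8*(-16))**2 = (30 + 128)**2 = 158**2 = 24964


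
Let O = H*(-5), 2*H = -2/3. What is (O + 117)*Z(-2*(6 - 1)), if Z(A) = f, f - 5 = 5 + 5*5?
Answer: 12460/3 ≈ 4153.3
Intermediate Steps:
f = 35 (f = 5 + (5 + 5*5) = 5 + (5 + 25) = 5 + 30 = 35)
Z(A) = 35
H = -1/3 (H = (-2/3)/2 = (-2*1/3)/2 = (1/2)*(-2/3) = -1/3 ≈ -0.33333)
O = 5/3 (O = -1/3*(-5) = 5/3 ≈ 1.6667)
(O + 117)*Z(-2*(6 - 1)) = (5/3 + 117)*35 = (356/3)*35 = 12460/3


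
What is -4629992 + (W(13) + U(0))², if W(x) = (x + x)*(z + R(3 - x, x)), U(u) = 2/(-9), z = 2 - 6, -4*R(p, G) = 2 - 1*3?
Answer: -1497023327/324 ≈ -4.6204e+6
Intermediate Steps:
R(p, G) = ¼ (R(p, G) = -(2 - 1*3)/4 = -(2 - 3)/4 = -¼*(-1) = ¼)
z = -4
U(u) = -2/9 (U(u) = 2*(-⅑) = -2/9)
W(x) = -15*x/2 (W(x) = (x + x)*(-4 + ¼) = (2*x)*(-15/4) = -15*x/2)
-4629992 + (W(13) + U(0))² = -4629992 + (-15/2*13 - 2/9)² = -4629992 + (-195/2 - 2/9)² = -4629992 + (-1759/18)² = -4629992 + 3094081/324 = -1497023327/324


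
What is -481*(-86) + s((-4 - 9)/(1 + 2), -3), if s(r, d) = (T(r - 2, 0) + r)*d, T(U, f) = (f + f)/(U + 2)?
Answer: 41379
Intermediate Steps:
T(U, f) = 2*f/(2 + U) (T(U, f) = (2*f)/(2 + U) = 2*f/(2 + U))
s(r, d) = d*r (s(r, d) = (2*0/(2 + (r - 2)) + r)*d = (2*0/(2 + (-2 + r)) + r)*d = (2*0/r + r)*d = (0 + r)*d = r*d = d*r)
-481*(-86) + s((-4 - 9)/(1 + 2), -3) = -481*(-86) - 3*(-4 - 9)/(1 + 2) = 41366 - (-39)/3 = 41366 - 3*(-13/3) = 41366 + 13 = 41379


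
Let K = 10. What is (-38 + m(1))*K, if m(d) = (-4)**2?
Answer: -220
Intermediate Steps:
m(d) = 16
(-38 + m(1))*K = (-38 + 16)*10 = -22*10 = -220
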